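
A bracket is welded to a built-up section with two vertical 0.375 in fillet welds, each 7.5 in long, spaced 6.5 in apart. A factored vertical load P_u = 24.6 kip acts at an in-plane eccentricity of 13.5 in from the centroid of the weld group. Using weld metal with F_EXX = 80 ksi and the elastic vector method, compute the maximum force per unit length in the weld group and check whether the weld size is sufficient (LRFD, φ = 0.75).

Total weld length L_w = 15 in. Treat welds as unit-width lines.
Polar moment about centroid: J = 2[d³/12 + d(b/2)²] = 2[7.5³/12 + 7.5×3.25²] = 228.8 in³.
Direct shear f_v = P/L_w = 24.6 / 15 = 1.64 kip/in (vertical).
Torsion M = P·e = 24.6 × 13.5 = 332.1 kip·in.
Critical point at (x, y) = (3.25, 3.75) from centroid. f_tx = M·y/J = 5.444 kip/in; f_ty = M·x/J = 4.718 kip/in.
Resultant f_max = √[f_tx² + (f_v + f_ty)²] = √[5.444² + (1.64 + 4.718)²] = 8.371 kip/in.
Capacity per unit length: φr_n = 0.75 × 0.6 × 80 × (0.707 × 0.375) = 9.544 kip/in.
8.371 ≤ 9.544 → adequate.

f_max ≈ 8.37 kip/in; adequate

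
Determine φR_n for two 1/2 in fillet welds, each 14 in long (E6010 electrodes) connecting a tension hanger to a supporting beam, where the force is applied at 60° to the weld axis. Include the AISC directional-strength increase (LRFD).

E60XX → F_EXX = 60 ksi.
t_e = 0.707 × 0.5 = 0.3535 in; A_we = 0.3535 × 28 = 9.898 in².
Directional factor: 1.0 + 0.5 sin^1.5(60°) = 1.403.
F_nw = 0.6 × 60 × 1.403 = 50.51 ksi.
φR_n = 0.75 × 50.51 × 9.898 = 374.9 kips.

φR_n ≈ 375 kips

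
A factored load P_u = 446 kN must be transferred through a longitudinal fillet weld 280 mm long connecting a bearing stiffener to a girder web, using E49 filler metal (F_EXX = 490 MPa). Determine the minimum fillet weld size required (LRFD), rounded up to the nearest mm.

w = 11 mm

Total weld length L = 280 mm.
Required throat t_e = P_u / (φ × 0.6 F_EXX × L) = 446 / (0.75 × 0.6 × 490 × 280 × 10⁻³) = 7.224 mm.
Required leg w = t_e / 0.707 = 10.22 mm → use 11 mm.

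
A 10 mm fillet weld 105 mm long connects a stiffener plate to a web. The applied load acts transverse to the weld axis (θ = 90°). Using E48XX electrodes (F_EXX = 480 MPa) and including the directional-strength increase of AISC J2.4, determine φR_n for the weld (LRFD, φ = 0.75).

t_e = 0.707 × 10 = 7.07 mm; A_we = 7.07 × 105 = 742.3 mm².
Directional factor: 1.0 + 0.5 sin^1.5(90°) = 1.5.
F_nw = 0.6 × 480 × 1.5 = 432 MPa.
φR_n = 0.75 × 432 × 742.3 × 10⁻³ = 240.5 kN.

φR_n ≈ 241 kN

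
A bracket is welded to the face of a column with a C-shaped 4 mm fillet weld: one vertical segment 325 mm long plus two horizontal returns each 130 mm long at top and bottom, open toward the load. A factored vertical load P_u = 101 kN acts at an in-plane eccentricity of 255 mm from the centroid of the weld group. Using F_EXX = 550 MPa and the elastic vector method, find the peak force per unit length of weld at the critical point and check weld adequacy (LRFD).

f_max ≈ 571 N/mm; adequate

Total weld length L_w = 585 mm. Treat welds as unit-width lines.
Centroid: x̄ = 2×130×65 / 585 = 28.89 mm from the vertical weld.
Polar moment about centroid: J = I_x + I_y = [325³/12 + 2×130×162.5²] + [325×28.89² + 2(130³/12 + 130×36.11²)] = 10700000 mm³.
Direct shear f_v = P/L_w = 101×10³ / 585 = 172.6 N/mm (vertical).
Torsion M = P·e = 101×10³ × 255 = 25755000 N·mm.
Critical point at (x, y) = (101.1, 162.5) from centroid. f_tx = M·y/J = 391 N/mm; f_ty = M·x/J = 243.3 N/mm.
Resultant f_max = √[f_tx² + (f_v + f_ty)²] = √[391² + (172.6 + 243.3)²] = 570.9 N/mm.
Capacity per unit length: φr_n = 0.75 × 0.6 × 550 × (0.707 × 4) = 699.9 N/mm.
570.9 ≤ 699.9 → adequate.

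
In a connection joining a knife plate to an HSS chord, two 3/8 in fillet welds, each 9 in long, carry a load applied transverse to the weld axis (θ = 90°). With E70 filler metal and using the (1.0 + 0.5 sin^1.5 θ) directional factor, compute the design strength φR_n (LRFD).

E70XX → F_EXX = 70 ksi.
t_e = 0.707 × 0.375 = 0.2651 in; A_we = 0.2651 × 18 = 4.772 in².
Directional factor: 1.0 + 0.5 sin^1.5(90°) = 1.5.
F_nw = 0.6 × 70 × 1.5 = 63 ksi.
φR_n = 0.75 × 63 × 4.772 = 225.5 kip.

φR_n ≈ 225 kip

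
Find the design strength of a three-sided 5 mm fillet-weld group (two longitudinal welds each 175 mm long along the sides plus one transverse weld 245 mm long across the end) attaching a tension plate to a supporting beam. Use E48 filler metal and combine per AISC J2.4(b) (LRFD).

φR_n ≈ 508 kN

E48XX → F_EXX = 480 MPa.
t_e = 0.707 × 5 = 3.535 mm.
R_nwl = 0.6 × 480 × 3.535 × 350 × 10⁻³ = 356.3 kN (longitudinal, 2 welds).
R_nwt = 0.6 × 480 × 3.535 × 245 × 10⁻³ = 249.4 kN (transverse, base value).
(i) R_nwl + R_nwt = 605.8 kN; (ii) 0.85 R_nwl + 1.5 R_nwt = 677 kN.
R_n = max = 677 kN [governs: (ii)]; φR_n = 507.8 kN.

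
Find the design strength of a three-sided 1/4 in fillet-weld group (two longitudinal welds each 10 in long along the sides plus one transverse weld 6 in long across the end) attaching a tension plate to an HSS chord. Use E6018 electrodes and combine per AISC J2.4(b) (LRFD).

E60XX → F_EXX = 60 ksi.
t_e = 0.707 × 0.25 = 0.1767 in.
R_nwl = 0.6 × 60 × 0.1767 × 20 = 127.3 kip (longitudinal, 2 welds).
R_nwt = 0.6 × 60 × 0.1767 × 6 = 38.18 kip (transverse, base value).
(i) R_nwl + R_nwt = 165.4 kip; (ii) 0.85 R_nwl + 1.5 R_nwt = 165.4 kip.
R_n = max = 165.4 kip [governs: (ii)]; φR_n = 124.1 kip.

φR_n ≈ 124 kip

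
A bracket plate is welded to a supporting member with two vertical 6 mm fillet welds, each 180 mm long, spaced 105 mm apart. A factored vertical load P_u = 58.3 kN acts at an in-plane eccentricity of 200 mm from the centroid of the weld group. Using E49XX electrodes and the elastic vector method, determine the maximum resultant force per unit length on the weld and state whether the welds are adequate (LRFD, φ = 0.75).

f_max ≈ 714 N/mm; adequate

E49XX → F_EXX = 490 MPa.
Total weld length L_w = 360 mm. Treat welds as unit-width lines.
Polar moment about centroid: J = 2[d³/12 + d(b/2)²] = 2[180³/12 + 180×52.5²] = 1964000 mm³.
Direct shear f_v = P/L_w = 58.3×10³ / 360 = 161.9 N/mm (vertical).
Torsion M = P·e = 58.3×10³ × 200 = 11660000 N·mm.
Critical point at (x, y) = (52.5, 90) from centroid. f_tx = M·y/J = 534.2 N/mm; f_ty = M·x/J = 311.6 N/mm.
Resultant f_max = √[f_tx² + (f_v + f_ty)²] = √[534.2² + (161.9 + 311.6)²] = 713.9 N/mm.
Capacity per unit length: φr_n = 0.75 × 0.6 × 490 × (0.707 × 6) = 935.4 N/mm.
713.9 ≤ 935.4 → adequate.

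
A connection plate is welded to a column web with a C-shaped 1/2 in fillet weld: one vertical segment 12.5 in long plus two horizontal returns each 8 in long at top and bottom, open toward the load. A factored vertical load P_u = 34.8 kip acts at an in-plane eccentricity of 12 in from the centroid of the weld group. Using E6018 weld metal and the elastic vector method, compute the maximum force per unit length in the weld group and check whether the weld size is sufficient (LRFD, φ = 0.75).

f_max ≈ 4.52 kip/in; adequate

E60XX → F_EXX = 60 ksi.
Total weld length L_w = 28.5 in. Treat welds as unit-width lines.
Centroid: x̄ = 2×8×4 / 28.5 = 2.246 in from the vertical weld.
Polar moment about centroid: J = I_x + I_y = [12.5³/12 + 2×8×6.25²] + [12.5×2.246² + 2(8³/12 + 8×1.754²)] = 985.4 in³.
Direct shear f_v = P/L_w = 34.8 / 28.5 = 1.221 kip/in (vertical).
Torsion M = P·e = 34.8 × 12 = 417.6 kip·in.
Critical point at (x, y) = (5.754, 6.25) from centroid. f_tx = M·y/J = 2.649 kip/in; f_ty = M·x/J = 2.439 kip/in.
Resultant f_max = √[f_tx² + (f_v + f_ty)²] = √[2.649² + (1.221 + 2.439)²] = 4.518 kip/in.
Capacity per unit length: φr_n = 0.75 × 0.6 × 60 × (0.707 × 0.5) = 9.544 kip/in.
4.518 ≤ 9.544 → adequate.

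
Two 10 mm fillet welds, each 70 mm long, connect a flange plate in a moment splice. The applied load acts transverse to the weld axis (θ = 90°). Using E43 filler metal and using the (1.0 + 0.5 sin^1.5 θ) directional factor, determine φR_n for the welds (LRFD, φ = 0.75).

φR_n ≈ 287 kN

E43XX → F_EXX = 430 MPa.
t_e = 0.707 × 10 = 7.07 mm; A_we = 7.07 × 140 = 989.8 mm².
Directional factor: 1.0 + 0.5 sin^1.5(90°) = 1.5.
F_nw = 0.6 × 430 × 1.5 = 387 MPa.
φR_n = 0.75 × 387 × 989.8 × 10⁻³ = 287.3 kN.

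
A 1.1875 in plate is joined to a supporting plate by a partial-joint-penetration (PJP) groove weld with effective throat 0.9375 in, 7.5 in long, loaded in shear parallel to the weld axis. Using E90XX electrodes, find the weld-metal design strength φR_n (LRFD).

E90XX → F_EXX = 90 ksi.
Effective throat (given) t_e = 0.9375 in.
A_we = 0.9375 × 7.5 = 7.031 in².
F_nw = 0.6 F_EXX = 54 ksi.
φR_n = 0.75 × 54 × 7.031 = 284.8 kip.

φR_n ≈ 285 kip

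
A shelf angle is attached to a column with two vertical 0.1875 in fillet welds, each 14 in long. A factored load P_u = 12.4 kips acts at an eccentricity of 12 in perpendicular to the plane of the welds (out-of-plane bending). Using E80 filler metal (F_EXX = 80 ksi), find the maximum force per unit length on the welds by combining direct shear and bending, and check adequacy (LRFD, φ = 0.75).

f_max ≈ 2.32 kip/in; adequate

L_w = 2 × 14 = 28 in; section modulus (unit throat) S = 2 × L²/6 = 65.33 in².
Direct shear f_v = P/L_w = 12.4/28 = 0.4429 kip/in.
Moment M = P × e = 12.4 × 12 = 148.8 kip·in; bending f_b = M/S = 2.278 kip/in.
f_max = √(f_v² + f_b²) = √(0.4429² + 2.278²) = 2.32 kip/in.
φr_n = 0.75 × 0.6 × 80 × (0.707 × 0.1875) = 4.772 kip/in → adequate.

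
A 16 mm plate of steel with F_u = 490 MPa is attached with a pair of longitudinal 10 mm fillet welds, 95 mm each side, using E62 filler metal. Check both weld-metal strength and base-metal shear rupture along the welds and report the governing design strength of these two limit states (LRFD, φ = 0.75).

E62XX → F_EXX = 620 MPa.
t_e = 0.707 × 10 = 7.07 mm; L = 190 mm.
Weld metal: φR_n = 0.75 × 0.6 × 620 × 7.07 × 190 × 10⁻³ = 374.8 kN.
Base metal (shear rupture): φR_n = 0.75 × 0.6 × 490 × 16 × 190 × 10⁻³ = 670.3 kN.
Governing: weld metal.

φR_n ≈ 375 kN (weld metal governs)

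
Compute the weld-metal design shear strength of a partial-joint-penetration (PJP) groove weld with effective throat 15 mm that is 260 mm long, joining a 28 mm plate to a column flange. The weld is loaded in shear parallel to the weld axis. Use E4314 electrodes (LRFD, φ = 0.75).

φR_n ≈ 755 kN

E43XX → F_EXX = 430 MPa.
Effective throat (given) t_e = 15 mm.
A_we = 15 × 260 = 3900 mm².
F_nw = 0.6 F_EXX = 258 MPa.
φR_n = 0.75 × 258 × 3900 × 10⁻³ = 754.7 kN.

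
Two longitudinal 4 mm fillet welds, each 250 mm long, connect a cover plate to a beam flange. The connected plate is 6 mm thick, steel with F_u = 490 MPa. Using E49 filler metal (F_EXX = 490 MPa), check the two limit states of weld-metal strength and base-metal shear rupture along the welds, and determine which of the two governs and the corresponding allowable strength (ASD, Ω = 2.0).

R_n/Ω ≈ 208 kN (weld metal governs)

t_e = 0.707 × 4 = 2.828 mm; L = 500 mm.
Weld metal: R_n/Ω = (1/2.0) × 0.6 × 490 × 2.828 × 500 × 10⁻³ = 207.9 kN.
Base metal (shear rupture): R_n/Ω = (1/2.0) × 0.6 × 490 × 6 × 500 × 10⁻³ = 441 kN.
Governing: weld metal.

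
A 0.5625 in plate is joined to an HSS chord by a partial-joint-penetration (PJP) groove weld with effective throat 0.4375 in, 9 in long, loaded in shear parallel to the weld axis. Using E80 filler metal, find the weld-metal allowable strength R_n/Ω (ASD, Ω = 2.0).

E80XX → F_EXX = 80 ksi.
Effective throat (given) t_e = 0.4375 in.
A_we = 0.4375 × 9 = 3.938 in².
F_nw = 0.6 F_EXX = 48 ksi.
R_n/Ω = (48 × 3.938) / 2.0 = 94.5 kips.

R_n/Ω ≈ 94.5 kips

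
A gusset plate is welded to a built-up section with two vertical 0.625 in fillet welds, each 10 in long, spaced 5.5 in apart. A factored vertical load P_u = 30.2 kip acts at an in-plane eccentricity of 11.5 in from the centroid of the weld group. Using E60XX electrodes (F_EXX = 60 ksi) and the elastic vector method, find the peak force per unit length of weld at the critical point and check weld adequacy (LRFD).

f_max ≈ 7.09 kip/in; adequate

Total weld length L_w = 20 in. Treat welds as unit-width lines.
Polar moment about centroid: J = 2[d³/12 + d(b/2)²] = 2[10³/12 + 10×2.75²] = 317.9 in³.
Direct shear f_v = P/L_w = 30.2 / 20 = 1.51 kip/in (vertical).
Torsion M = P·e = 30.2 × 11.5 = 347.3 kip·in.
Critical point at (x, y) = (2.75, 5) from centroid. f_tx = M·y/J = 5.462 kip/in; f_ty = M·x/J = 3.004 kip/in.
Resultant f_max = √[f_tx² + (f_v + f_ty)²] = √[5.462² + (1.51 + 3.004)²] = 7.086 kip/in.
Capacity per unit length: φr_n = 0.75 × 0.6 × 60 × (0.707 × 0.625) = 11.93 kip/in.
7.086 ≤ 11.93 → adequate.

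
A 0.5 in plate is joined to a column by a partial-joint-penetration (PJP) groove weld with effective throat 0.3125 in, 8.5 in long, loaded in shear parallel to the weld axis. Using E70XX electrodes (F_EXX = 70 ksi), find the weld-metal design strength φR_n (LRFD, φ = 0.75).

φR_n ≈ 83.7 kips

Effective throat (given) t_e = 0.3125 in.
A_we = 0.3125 × 8.5 = 2.656 in².
F_nw = 0.6 F_EXX = 42 ksi.
φR_n = 0.75 × 42 × 2.656 = 83.67 kips.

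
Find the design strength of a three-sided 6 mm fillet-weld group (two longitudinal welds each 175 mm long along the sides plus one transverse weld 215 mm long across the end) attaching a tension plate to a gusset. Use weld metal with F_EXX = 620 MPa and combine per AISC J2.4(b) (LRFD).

φR_n ≈ 734 kN

t_e = 0.707 × 6 = 4.242 mm.
R_nwl = 0.6 × 620 × 4.242 × 350 × 10⁻³ = 552.3 kN (longitudinal, 2 welds).
R_nwt = 0.6 × 620 × 4.242 × 215 × 10⁻³ = 339.3 kN (transverse, base value).
(i) R_nwl + R_nwt = 891.6 kN; (ii) 0.85 R_nwl + 1.5 R_nwt = 978.4 kN.
R_n = max = 978.4 kN [governs: (ii)]; φR_n = 733.8 kN.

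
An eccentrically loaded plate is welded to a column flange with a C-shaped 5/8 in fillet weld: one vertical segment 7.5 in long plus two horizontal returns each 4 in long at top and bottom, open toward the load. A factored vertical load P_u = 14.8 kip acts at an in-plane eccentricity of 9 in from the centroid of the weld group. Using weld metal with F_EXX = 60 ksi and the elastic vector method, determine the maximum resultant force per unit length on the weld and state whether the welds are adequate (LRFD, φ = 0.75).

Total weld length L_w = 15.5 in. Treat welds as unit-width lines.
Centroid: x̄ = 2×4×2 / 15.5 = 1.032 in from the vertical weld.
Polar moment about centroid: J = I_x + I_y = [7.5³/12 + 2×4×3.75²] + [7.5×1.032² + 2(4³/12 + 4×0.9677²)] = 173.8 in³.
Direct shear f_v = P/L_w = 14.8 / 15.5 = 0.9548 kip/in (vertical).
Torsion M = P·e = 14.8 × 9 = 133.2 kip·in.
Critical point at (x, y) = (2.968, 3.75) from centroid. f_tx = M·y/J = 2.874 kip/in; f_ty = M·x/J = 2.274 kip/in.
Resultant f_max = √[f_tx² + (f_v + f_ty)²] = √[2.874² + (0.9548 + 2.274)²] = 4.323 kip/in.
Capacity per unit length: φr_n = 0.75 × 0.6 × 60 × (0.707 × 0.625) = 11.93 kip/in.
4.323 ≤ 11.93 → adequate.

f_max ≈ 4.32 kip/in; adequate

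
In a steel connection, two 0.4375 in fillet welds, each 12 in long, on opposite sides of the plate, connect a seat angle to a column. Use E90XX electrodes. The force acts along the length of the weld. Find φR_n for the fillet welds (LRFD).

φR_n ≈ 301 kips

E90XX → F_EXX = 90 ksi.
Effective throat t_e = 0.707 × 0.4375 = 0.3093 in.
Total length L = 24 in; A_we = 0.3093 × 24 = 7.423 in².
F_nw = 0.6 F_EXX = 0.6 × 90 = 54 ksi.
φR_n = 0.75 × 54 × 7.423 = 300.7 kips.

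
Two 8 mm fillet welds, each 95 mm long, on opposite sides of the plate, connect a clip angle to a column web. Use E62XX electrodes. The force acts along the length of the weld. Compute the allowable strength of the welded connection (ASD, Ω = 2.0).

E62XX → F_EXX = 620 MPa.
Effective throat t_e = 0.707 × 8 = 5.656 mm.
Total length L = 190 mm; A_we = 5.656 × 190 = 1075 mm².
F_nw = 0.6 F_EXX = 0.6 × 620 = 372 MPa.
R_n = 372 × 1075 × 10⁻³ = 399.8 kN; R_n/Ω = 399.8/2.0 = 199.9 kN.

R_n/Ω ≈ 200 kN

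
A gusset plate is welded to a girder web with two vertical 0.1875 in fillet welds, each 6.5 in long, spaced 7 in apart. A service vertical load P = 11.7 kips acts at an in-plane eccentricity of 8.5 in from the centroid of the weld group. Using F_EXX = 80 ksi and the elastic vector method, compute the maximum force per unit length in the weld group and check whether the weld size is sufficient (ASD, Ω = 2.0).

Total weld length L_w = 13 in. Treat welds as unit-width lines.
Polar moment about centroid: J = 2[d³/12 + d(b/2)²] = 2[6.5³/12 + 6.5×3.5²] = 205 in³.
Direct shear f_v = P/L_w = 11.7 / 13 = 0.9 kip/in (vertical).
Torsion M = P·e = 11.7 × 8.5 = 99.45 kip·in.
Critical point at (x, y) = (3.5, 3.25) from centroid. f_tx = M·y/J = 1.576 kip/in; f_ty = M·x/J = 1.698 kip/in.
Resultant f_max = √[f_tx² + (f_v + f_ty)²] = √[1.576² + (0.9 + 1.698)²] = 3.039 kip/in.
Capacity per unit length: r_n/Ω = (1/2.0) × 0.6 × 80 × (0.707 × 0.1875) = 3.181 kip/in.
3.039 ≤ 3.181 → adequate.

f_max ≈ 3.04 kip/in; adequate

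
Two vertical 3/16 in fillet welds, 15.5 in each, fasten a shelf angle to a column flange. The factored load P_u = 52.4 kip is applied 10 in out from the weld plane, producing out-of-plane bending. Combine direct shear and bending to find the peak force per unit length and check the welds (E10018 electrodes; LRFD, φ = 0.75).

f_max ≈ 6.76 kip/in; NOT adequate

E100XX → F_EXX = 100 ksi.
L_w = 2 × 15.5 = 31 in; section modulus (unit throat) S = 2 × L²/6 = 80.08 in².
Direct shear f_v = P/L_w = 52.4/31 = 1.69 kip/in.
Moment M = P × e = 52.4 × 10 = 524 kip·in; bending f_b = M/S = 6.543 kip/in.
f_max = √(f_v² + f_b²) = √(1.69² + 6.543²) = 6.758 kip/in.
φr_n = 0.75 × 0.6 × 100 × (0.707 × 0.1875) = 5.965 kip/in → NOT adequate.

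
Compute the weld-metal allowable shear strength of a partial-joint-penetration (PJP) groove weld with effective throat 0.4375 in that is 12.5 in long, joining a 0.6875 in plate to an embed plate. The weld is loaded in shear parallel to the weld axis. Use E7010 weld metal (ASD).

R_n/Ω ≈ 115 kip

E70XX → F_EXX = 70 ksi.
Effective throat (given) t_e = 0.4375 in.
A_we = 0.4375 × 12.5 = 5.469 in².
F_nw = 0.6 F_EXX = 42 ksi.
R_n/Ω = (42 × 5.469) / 2.0 = 114.8 kip.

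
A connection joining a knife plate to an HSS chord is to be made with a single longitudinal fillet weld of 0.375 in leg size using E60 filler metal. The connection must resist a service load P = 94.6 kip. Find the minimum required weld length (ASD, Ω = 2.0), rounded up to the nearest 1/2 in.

L = 20 in

E60XX → F_EXX = 60 ksi.
Throat t_e = 0.707 × 0.375 = 0.2651 in.
r_n/Ω = (0.6 × 60 × 0.2651) / 2.0 = 4.772 kip/in.
L_req = P / (r_n/Ω) = 94.6 / 4.772 = 19.82 in total.
Round up → use L = 20 in.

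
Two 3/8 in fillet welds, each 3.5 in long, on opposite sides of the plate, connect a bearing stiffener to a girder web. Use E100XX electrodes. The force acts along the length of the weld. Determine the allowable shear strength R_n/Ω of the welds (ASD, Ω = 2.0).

E100XX → F_EXX = 100 ksi.
Effective throat t_e = 0.707 × 0.375 = 0.2651 in.
Total length L = 7 in; A_we = 0.2651 × 7 = 1.856 in².
F_nw = 0.6 F_EXX = 0.6 × 100 = 60 ksi.
R_n = 60 × 1.856 = 111.4 kip; R_n/Ω = 111.4/2.0 = 55.68 kip.

R_n/Ω ≈ 55.7 kip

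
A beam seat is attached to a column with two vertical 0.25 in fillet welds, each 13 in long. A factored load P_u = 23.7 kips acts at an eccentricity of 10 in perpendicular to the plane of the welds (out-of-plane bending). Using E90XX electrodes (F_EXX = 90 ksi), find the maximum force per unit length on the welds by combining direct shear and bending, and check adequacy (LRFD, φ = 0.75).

L_w = 2 × 13 = 26 in; section modulus (unit throat) S = 2 × L²/6 = 56.33 in².
Direct shear f_v = P/L_w = 23.7/26 = 0.9115 kip/in.
Moment M = P × e = 23.7 × 10 = 237 kip·in; bending f_b = M/S = 4.207 kip/in.
f_max = √(f_v² + f_b²) = √(0.9115² + 4.207²) = 4.305 kip/in.
φr_n = 0.75 × 0.6 × 90 × (0.707 × 0.25) = 7.158 kip/in → adequate.

f_max ≈ 4.3 kip/in; adequate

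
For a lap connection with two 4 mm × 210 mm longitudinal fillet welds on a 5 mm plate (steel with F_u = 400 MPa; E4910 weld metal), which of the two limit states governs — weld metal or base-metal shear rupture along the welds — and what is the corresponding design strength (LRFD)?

φR_n ≈ 262 kN (weld metal governs)

E49XX → F_EXX = 490 MPa.
t_e = 0.707 × 4 = 2.828 mm; L = 420 mm.
Weld metal: φR_n = 0.75 × 0.6 × 490 × 2.828 × 420 × 10⁻³ = 261.9 kN.
Base metal (shear rupture): φR_n = 0.75 × 0.6 × 400 × 5 × 420 × 10⁻³ = 378 kN.
Governing: weld metal.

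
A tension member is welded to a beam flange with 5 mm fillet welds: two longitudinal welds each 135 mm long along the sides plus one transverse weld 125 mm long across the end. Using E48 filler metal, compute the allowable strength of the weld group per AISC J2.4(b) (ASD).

E48XX → F_EXX = 480 MPa.
t_e = 0.707 × 5 = 3.535 mm.
R_nwl = 0.6 × 480 × 3.535 × 270 × 10⁻³ = 274.9 kN (longitudinal, 2 welds).
R_nwt = 0.6 × 480 × 3.535 × 125 × 10⁻³ = 127.3 kN (transverse, base value).
(i) R_nwl + R_nwt = 402.1 kN; (ii) 0.85 R_nwl + 1.5 R_nwt = 424.5 kN.
R_n = max = 424.5 kN [governs: (ii)]; R_n/Ω = 212.3 kN.

R_n/Ω ≈ 212 kN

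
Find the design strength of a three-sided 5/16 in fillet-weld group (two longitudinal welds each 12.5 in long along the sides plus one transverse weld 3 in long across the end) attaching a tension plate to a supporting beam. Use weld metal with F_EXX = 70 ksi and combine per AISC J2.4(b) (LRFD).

t_e = 0.707 × 0.3125 = 0.2209 in.
R_nwl = 0.6 × 70 × 0.2209 × 25 = 232 kips (longitudinal, 2 welds).
R_nwt = 0.6 × 70 × 0.2209 × 3 = 27.84 kips (transverse, base value).
(i) R_nwl + R_nwt = 259.8 kips; (ii) 0.85 R_nwl + 1.5 R_nwt = 238.9 kips.
R_n = max = 259.8 kips [governs: (i)]; φR_n = 194.9 kips.

φR_n ≈ 195 kips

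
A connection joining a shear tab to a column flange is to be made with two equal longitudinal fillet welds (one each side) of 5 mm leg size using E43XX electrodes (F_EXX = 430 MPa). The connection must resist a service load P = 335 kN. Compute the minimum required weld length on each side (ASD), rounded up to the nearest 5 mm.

Throat t_e = 0.707 × 5 = 3.535 mm.
r_n/Ω = (0.6 × 430 × 3.535) / 2.0 = 456 N/mm = 0.456 kN/mm.
L_req = P / (r_n/Ω) = 335 / 0.456 = 734.6 mm total.
Per side: 734.6 / 2 = 367.3 mm.
Round up → use L = 370 mm on each side.

L = 370 mm on each side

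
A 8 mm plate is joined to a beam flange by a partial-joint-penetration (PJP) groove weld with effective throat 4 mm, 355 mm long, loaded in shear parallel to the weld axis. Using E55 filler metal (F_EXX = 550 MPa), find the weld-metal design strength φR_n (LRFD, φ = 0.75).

Effective throat (given) t_e = 4 mm.
A_we = 4 × 355 = 1420 mm².
F_nw = 0.6 F_EXX = 330 MPa.
φR_n = 0.75 × 330 × 1420 × 10⁻³ = 351.5 kN.

φR_n ≈ 351 kN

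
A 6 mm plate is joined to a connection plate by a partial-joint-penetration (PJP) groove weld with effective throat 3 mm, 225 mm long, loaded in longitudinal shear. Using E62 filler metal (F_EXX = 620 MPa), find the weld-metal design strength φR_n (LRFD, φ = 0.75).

φR_n ≈ 188 kN

Effective throat (given) t_e = 3 mm.
A_we = 3 × 225 = 675 mm².
F_nw = 0.6 F_EXX = 372 MPa.
φR_n = 0.75 × 372 × 675 × 10⁻³ = 188.3 kN.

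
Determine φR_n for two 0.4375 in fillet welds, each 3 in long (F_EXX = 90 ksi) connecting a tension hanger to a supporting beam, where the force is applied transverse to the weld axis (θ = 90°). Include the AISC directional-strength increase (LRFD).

t_e = 0.707 × 0.4375 = 0.3093 in; A_we = 0.3093 × 6 = 1.856 in².
Directional factor: 1.0 + 0.5 sin^1.5(90°) = 1.5.
F_nw = 0.6 × 90 × 1.5 = 81 ksi.
φR_n = 0.75 × 81 × 1.856 = 112.7 kip.

φR_n ≈ 113 kip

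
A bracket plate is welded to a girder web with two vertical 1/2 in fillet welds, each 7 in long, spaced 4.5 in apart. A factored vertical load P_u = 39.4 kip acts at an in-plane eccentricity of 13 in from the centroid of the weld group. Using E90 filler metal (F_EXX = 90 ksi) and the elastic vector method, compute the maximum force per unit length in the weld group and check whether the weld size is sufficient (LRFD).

f_max ≈ 18.3 kip/in; NOT adequate

Total weld length L_w = 14 in. Treat welds as unit-width lines.
Polar moment about centroid: J = 2[d³/12 + d(b/2)²] = 2[7³/12 + 7×2.25²] = 128 in³.
Direct shear f_v = P/L_w = 39.4 / 14 = 2.814 kip/in (vertical).
Torsion M = P·e = 39.4 × 13 = 512.2 kip·in.
Critical point at (x, y) = (2.25, 3.5) from centroid. f_tx = M·y/J = 14 kip/in; f_ty = M·x/J = 9.001 kip/in.
Resultant f_max = √[f_tx² + (f_v + f_ty)²] = √[14² + (2.814 + 9.001)²] = 18.32 kip/in.
Capacity per unit length: φr_n = 0.75 × 0.6 × 90 × (0.707 × 0.5) = 14.32 kip/in.
18.32 > 14.32 → NOT adequate.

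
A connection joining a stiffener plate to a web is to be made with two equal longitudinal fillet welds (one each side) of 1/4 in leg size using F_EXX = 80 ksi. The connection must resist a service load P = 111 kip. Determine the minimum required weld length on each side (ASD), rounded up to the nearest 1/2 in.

L = 13.5 in on each side

Throat t_e = 0.707 × 0.25 = 0.1767 in.
r_n/Ω = (0.6 × 80 × 0.1767) / 2.0 = 4.242 kip/in.
L_req = P / (r_n/Ω) = 111 / 4.242 = 26.17 in total.
Per side: 26.17 / 2 = 13.08 in.
Round up → use L = 13.5 in on each side.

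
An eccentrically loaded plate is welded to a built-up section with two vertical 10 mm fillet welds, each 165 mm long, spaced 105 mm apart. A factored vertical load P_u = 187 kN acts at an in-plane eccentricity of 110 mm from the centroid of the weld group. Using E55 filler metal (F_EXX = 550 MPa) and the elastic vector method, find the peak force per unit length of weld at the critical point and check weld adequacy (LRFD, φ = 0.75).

Total weld length L_w = 330 mm. Treat welds as unit-width lines.
Polar moment about centroid: J = 2[d³/12 + d(b/2)²] = 2[165³/12 + 165×52.5²] = 1658000 mm³.
Direct shear f_v = P/L_w = 187×10³ / 330 = 566.7 N/mm (vertical).
Torsion M = P·e = 187×10³ × 110 = 20570000 N·mm.
Critical point at (x, y) = (52.5, 82.5) from centroid. f_tx = M·y/J = 1023 N/mm; f_ty = M·x/J = 651.2 N/mm.
Resultant f_max = √[f_tx² + (f_v + f_ty)²] = √[1023² + (566.7 + 651.2)²] = 1591 N/mm.
Capacity per unit length: φr_n = 0.75 × 0.6 × 550 × (0.707 × 10) = 1750 N/mm.
1591 ≤ 1750 → adequate.

f_max ≈ 1590 N/mm; adequate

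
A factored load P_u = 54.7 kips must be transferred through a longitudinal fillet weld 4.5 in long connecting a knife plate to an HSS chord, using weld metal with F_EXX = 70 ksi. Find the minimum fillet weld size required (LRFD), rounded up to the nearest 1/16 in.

Total weld length L = 4.5 in.
Required throat t_e = P_u / (φ × 0.6 F_EXX × L) = 54.7 / (0.75 × 0.6 × 70 × 4.5) = 0.3859 in.
Required leg w = t_e / 0.707 = 0.5458 in → use 9/16 in.

w = 9/16 in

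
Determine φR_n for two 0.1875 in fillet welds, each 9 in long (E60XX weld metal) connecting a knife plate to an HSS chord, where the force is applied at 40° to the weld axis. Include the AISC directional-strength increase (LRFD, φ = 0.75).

φR_n ≈ 81 kips

E60XX → F_EXX = 60 ksi.
t_e = 0.707 × 0.1875 = 0.1326 in; A_we = 0.1326 × 18 = 2.386 in².
Directional factor: 1.0 + 0.5 sin^1.5(40°) = 1.258.
F_nw = 0.6 × 60 × 1.258 = 45.28 ksi.
φR_n = 0.75 × 45.28 × 2.386 = 81.03 kips.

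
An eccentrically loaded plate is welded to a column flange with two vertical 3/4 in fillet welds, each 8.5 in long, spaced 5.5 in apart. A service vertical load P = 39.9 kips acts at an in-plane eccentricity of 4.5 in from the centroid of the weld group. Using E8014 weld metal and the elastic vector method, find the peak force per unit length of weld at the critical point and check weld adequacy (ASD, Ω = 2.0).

f_max ≈ 5.57 kip/in; adequate

E80XX → F_EXX = 80 ksi.
Total weld length L_w = 17 in. Treat welds as unit-width lines.
Polar moment about centroid: J = 2[d³/12 + d(b/2)²] = 2[8.5³/12 + 8.5×2.75²] = 230.9 in³.
Direct shear f_v = P/L_w = 39.9 / 17 = 2.347 kip/in (vertical).
Torsion M = P·e = 39.9 × 4.5 = 179.55 kip·in.
Critical point at (x, y) = (2.75, 4.25) from centroid. f_tx = M·y/J = 3.305 kip/in; f_ty = M·x/J = 2.138 kip/in.
Resultant f_max = √[f_tx² + (f_v + f_ty)²] = √[3.305² + (2.347 + 2.138)²] = 5.571 kip/in.
Capacity per unit length: r_n/Ω = (1/2.0) × 0.6 × 80 × (0.707 × 0.75) = 12.73 kip/in.
5.571 ≤ 12.73 → adequate.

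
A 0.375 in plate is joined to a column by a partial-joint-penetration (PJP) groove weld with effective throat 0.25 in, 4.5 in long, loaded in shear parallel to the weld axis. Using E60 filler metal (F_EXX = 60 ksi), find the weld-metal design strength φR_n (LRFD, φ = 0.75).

φR_n ≈ 30.4 kips

Effective throat (given) t_e = 0.25 in.
A_we = 0.25 × 4.5 = 1.125 in².
F_nw = 0.6 F_EXX = 36 ksi.
φR_n = 0.75 × 36 × 1.125 = 30.38 kips.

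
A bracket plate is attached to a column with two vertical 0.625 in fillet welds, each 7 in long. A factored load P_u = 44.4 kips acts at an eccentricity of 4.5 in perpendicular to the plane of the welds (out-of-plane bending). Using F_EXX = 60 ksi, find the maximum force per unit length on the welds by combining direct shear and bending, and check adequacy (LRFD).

L_w = 2 × 7 = 14 in; section modulus (unit throat) S = 2 × L²/6 = 16.33 in².
Direct shear f_v = P/L_w = 44.4/14 = 3.171 kip/in.
Moment M = P × e = 44.4 × 4.5 = 199.8 kip·in; bending f_b = M/S = 12.23 kip/in.
f_max = √(f_v² + f_b²) = √(3.171² + 12.23²) = 12.64 kip/in.
φr_n = 0.75 × 0.6 × 60 × (0.707 × 0.625) = 11.93 kip/in → NOT adequate.

f_max ≈ 12.6 kip/in; NOT adequate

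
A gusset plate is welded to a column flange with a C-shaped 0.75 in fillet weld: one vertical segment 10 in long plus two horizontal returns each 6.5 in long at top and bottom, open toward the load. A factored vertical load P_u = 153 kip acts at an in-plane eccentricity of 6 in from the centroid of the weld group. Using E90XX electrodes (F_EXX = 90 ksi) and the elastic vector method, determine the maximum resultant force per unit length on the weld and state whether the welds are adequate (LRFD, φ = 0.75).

Total weld length L_w = 23 in. Treat welds as unit-width lines.
Centroid: x̄ = 2×6.5×3.25 / 23 = 1.837 in from the vertical weld.
Polar moment about centroid: J = I_x + I_y = [10³/12 + 2×6.5×5²] + [10×1.837² + 2(6.5³/12 + 6.5×1.413²)] = 513.8 in³.
Direct shear f_v = P/L_w = 153 / 23 = 6.652 kip/in (vertical).
Torsion M = P·e = 153 × 6 = 918 kip·in.
Critical point at (x, y) = (4.663, 5) from centroid. f_tx = M·y/J = 8.933 kip/in; f_ty = M·x/J = 8.331 kip/in.
Resultant f_max = √[f_tx² + (f_v + f_ty)²] = √[8.933² + (6.652 + 8.331)²] = 17.44 kip/in.
Capacity per unit length: φr_n = 0.75 × 0.6 × 90 × (0.707 × 0.75) = 21.48 kip/in.
17.44 ≤ 21.48 → adequate.

f_max ≈ 17.4 kip/in; adequate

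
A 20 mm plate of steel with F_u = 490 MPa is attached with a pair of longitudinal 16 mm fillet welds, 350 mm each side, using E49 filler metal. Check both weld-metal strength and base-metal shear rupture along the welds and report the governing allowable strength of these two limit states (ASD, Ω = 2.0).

R_n/Ω ≈ 1160 kN (weld metal governs)

E49XX → F_EXX = 490 MPa.
t_e = 0.707 × 16 = 11.31 mm; L = 700 mm.
Weld metal: R_n/Ω = (1/2.0) × 0.6 × 490 × 11.31 × 700 × 10⁻³ = 1164 kN.
Base metal (shear rupture): R_n/Ω = (1/2.0) × 0.6 × 490 × 20 × 700 × 10⁻³ = 2058 kN.
Governing: weld metal.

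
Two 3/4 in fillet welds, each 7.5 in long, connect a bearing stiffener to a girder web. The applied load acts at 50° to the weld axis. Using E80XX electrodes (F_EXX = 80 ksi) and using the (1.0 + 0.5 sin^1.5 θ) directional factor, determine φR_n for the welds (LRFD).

φR_n ≈ 382 kips

t_e = 0.707 × 0.75 = 0.5302 in; A_we = 0.5302 × 15 = 7.954 in².
Directional factor: 1.0 + 0.5 sin^1.5(50°) = 1.335.
F_nw = 0.6 × 80 × 1.335 = 64.09 ksi.
φR_n = 0.75 × 64.09 × 7.954 = 382.3 kips.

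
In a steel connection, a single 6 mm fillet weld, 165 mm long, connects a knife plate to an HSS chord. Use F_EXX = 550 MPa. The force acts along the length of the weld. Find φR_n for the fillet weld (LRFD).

φR_n ≈ 173 kN

Effective throat t_e = 0.707 × 6 = 4.242 mm.
Total length L = 165 mm; A_we = 4.242 × 165 = 699.9 mm².
F_nw = 0.6 F_EXX = 0.6 × 550 = 330 MPa.
φR_n = 0.75 × 330 × 699.9 × 10⁻³ = 173.2 kN.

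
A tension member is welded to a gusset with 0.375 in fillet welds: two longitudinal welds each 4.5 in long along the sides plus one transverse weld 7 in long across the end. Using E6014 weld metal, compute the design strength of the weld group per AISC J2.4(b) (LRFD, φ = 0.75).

E60XX → F_EXX = 60 ksi.
t_e = 0.707 × 0.375 = 0.2651 in.
R_nwl = 0.6 × 60 × 0.2651 × 9 = 85.9 kips (longitudinal, 2 welds).
R_nwt = 0.6 × 60 × 0.2651 × 7 = 66.81 kips (transverse, base value).
(i) R_nwl + R_nwt = 152.7 kips; (ii) 0.85 R_nwl + 1.5 R_nwt = 173.2 kips.
R_n = max = 173.2 kips [governs: (ii)]; φR_n = 129.9 kips.

φR_n ≈ 130 kips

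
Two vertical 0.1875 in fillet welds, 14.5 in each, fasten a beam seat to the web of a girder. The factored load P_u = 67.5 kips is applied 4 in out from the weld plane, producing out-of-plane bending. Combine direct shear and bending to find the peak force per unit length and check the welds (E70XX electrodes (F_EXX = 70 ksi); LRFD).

L_w = 2 × 14.5 = 29 in; section modulus (unit throat) S = 2 × L²/6 = 70.08 in².
Direct shear f_v = P/L_w = 67.5/29 = 2.328 kip/in.
Moment M = P × e = 67.5 × 4 = 270 kip·in; bending f_b = M/S = 3.853 kip/in.
f_max = √(f_v² + f_b²) = √(2.328² + 3.853²) = 4.501 kip/in.
φr_n = 0.75 × 0.6 × 70 × (0.707 × 0.1875) = 4.176 kip/in → NOT adequate.

f_max ≈ 4.5 kip/in; NOT adequate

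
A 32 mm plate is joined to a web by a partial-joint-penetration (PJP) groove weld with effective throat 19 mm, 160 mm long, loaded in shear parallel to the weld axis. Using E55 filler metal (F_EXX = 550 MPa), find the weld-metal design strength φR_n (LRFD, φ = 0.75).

φR_n ≈ 752 kN

Effective throat (given) t_e = 19 mm.
A_we = 19 × 160 = 3040 mm².
F_nw = 0.6 F_EXX = 330 MPa.
φR_n = 0.75 × 330 × 3040 × 10⁻³ = 752.4 kN.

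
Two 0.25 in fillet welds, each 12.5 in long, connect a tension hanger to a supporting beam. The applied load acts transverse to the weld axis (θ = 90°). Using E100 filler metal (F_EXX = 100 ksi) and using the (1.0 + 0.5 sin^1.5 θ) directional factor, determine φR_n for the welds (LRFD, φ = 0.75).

t_e = 0.707 × 0.25 = 0.1767 in; A_we = 0.1767 × 25 = 4.419 in².
Directional factor: 1.0 + 0.5 sin^1.5(90°) = 1.5.
F_nw = 0.6 × 100 × 1.5 = 90 ksi.
φR_n = 0.75 × 90 × 4.419 = 298.3 kip.

φR_n ≈ 298 kip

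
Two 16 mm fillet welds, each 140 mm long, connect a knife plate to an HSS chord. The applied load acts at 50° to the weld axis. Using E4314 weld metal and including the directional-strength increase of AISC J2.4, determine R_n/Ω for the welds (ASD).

E43XX → F_EXX = 430 MPa.
t_e = 0.707 × 16 = 11.31 mm; A_we = 11.31 × 280 = 3167 mm².
Directional factor: 1.0 + 0.5 sin^1.5(50°) = 1.335.
F_nw = 0.6 × 430 × 1.335 = 344.5 MPa.
R_n/Ω = (344.5 × 3167) / 2.0 × 10⁻³ = 545.6 kN.

R_n/Ω ≈ 546 kN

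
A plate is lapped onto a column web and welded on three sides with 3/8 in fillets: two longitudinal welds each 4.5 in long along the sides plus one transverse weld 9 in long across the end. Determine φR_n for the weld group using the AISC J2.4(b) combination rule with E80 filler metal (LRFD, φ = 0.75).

E80XX → F_EXX = 80 ksi.
t_e = 0.707 × 0.375 = 0.2651 in.
R_nwl = 0.6 × 80 × 0.2651 × 9 = 114.5 kip (longitudinal, 2 welds).
R_nwt = 0.6 × 80 × 0.2651 × 9 = 114.5 kip (transverse, base value).
(i) R_nwl + R_nwt = 229.1 kip; (ii) 0.85 R_nwl + 1.5 R_nwt = 269.2 kip.
R_n = max = 269.2 kip [governs: (ii)]; φR_n = 201.9 kip.

φR_n ≈ 202 kip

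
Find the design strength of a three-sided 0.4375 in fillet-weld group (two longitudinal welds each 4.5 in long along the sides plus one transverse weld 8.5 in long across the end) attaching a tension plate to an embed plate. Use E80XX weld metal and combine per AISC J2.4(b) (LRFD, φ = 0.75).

φR_n ≈ 227 kips

E80XX → F_EXX = 80 ksi.
t_e = 0.707 × 0.4375 = 0.3093 in.
R_nwl = 0.6 × 80 × 0.3093 × 9 = 133.6 kips (longitudinal, 2 welds).
R_nwt = 0.6 × 80 × 0.3093 × 8.5 = 126.2 kips (transverse, base value).
(i) R_nwl + R_nwt = 259.8 kips; (ii) 0.85 R_nwl + 1.5 R_nwt = 302.9 kips.
R_n = max = 302.9 kips [governs: (ii)]; φR_n = 227.2 kips.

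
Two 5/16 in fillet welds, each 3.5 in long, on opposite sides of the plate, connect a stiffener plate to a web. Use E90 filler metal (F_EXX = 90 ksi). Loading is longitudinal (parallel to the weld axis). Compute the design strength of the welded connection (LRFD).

Effective throat t_e = 0.707 × 0.3125 = 0.2209 in.
Total length L = 7 in; A_we = 0.2209 × 7 = 1.547 in².
F_nw = 0.6 F_EXX = 0.6 × 90 = 54 ksi.
φR_n = 0.75 × 54 × 1.547 = 62.64 kips.

φR_n ≈ 62.6 kips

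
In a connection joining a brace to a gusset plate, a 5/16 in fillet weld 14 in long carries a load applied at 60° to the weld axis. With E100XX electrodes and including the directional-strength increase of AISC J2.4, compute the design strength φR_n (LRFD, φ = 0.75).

E100XX → F_EXX = 100 ksi.
t_e = 0.707 × 0.3125 = 0.2209 in; A_we = 0.2209 × 14 = 3.093 in².
Directional factor: 1.0 + 0.5 sin^1.5(60°) = 1.403.
F_nw = 0.6 × 100 × 1.403 = 84.18 ksi.
φR_n = 0.75 × 84.18 × 3.093 = 195.3 kip.

φR_n ≈ 195 kip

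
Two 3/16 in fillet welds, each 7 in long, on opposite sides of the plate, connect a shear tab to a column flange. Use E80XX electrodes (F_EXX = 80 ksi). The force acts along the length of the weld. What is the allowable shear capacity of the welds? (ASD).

R_n/Ω ≈ 44.5 kip

Effective throat t_e = 0.707 × 0.1875 = 0.1326 in.
Total length L = 14 in; A_we = 0.1326 × 14 = 1.856 in².
F_nw = 0.6 F_EXX = 0.6 × 80 = 48 ksi.
R_n = 48 × 1.856 = 89.08 kip; R_n/Ω = 89.08/2.0 = 44.54 kip.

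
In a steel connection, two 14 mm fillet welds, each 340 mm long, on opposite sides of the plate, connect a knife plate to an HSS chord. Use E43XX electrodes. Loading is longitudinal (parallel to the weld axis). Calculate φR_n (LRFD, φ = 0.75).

E43XX → F_EXX = 430 MPa.
Effective throat t_e = 0.707 × 14 = 9.898 mm.
Total length L = 680 mm; A_we = 9.898 × 680 = 6731 mm².
F_nw = 0.6 F_EXX = 0.6 × 430 = 258 MPa.
φR_n = 0.75 × 258 × 6731 × 10⁻³ = 1302 kN.

φR_n ≈ 1300 kN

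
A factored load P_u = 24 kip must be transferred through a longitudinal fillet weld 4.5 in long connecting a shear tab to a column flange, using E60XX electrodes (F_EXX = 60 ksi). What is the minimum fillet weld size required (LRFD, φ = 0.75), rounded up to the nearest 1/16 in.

Total weld length L = 4.5 in.
Required throat t_e = P_u / (φ × 0.6 F_EXX × L) = 24 / (0.75 × 0.6 × 60 × 4.5) = 0.1975 in.
Required leg w = t_e / 0.707 = 0.2794 in → use 5/16 in.

w = 5/16 in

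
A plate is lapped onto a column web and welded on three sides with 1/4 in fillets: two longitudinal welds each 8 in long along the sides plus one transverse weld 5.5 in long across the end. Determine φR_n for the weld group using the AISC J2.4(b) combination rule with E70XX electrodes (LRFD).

φR_n ≈ 122 kip

E70XX → F_EXX = 70 ksi.
t_e = 0.707 × 0.25 = 0.1767 in.
R_nwl = 0.6 × 70 × 0.1767 × 16 = 118.8 kip (longitudinal, 2 welds).
R_nwt = 0.6 × 70 × 0.1767 × 5.5 = 40.83 kip (transverse, base value).
(i) R_nwl + R_nwt = 159.6 kip; (ii) 0.85 R_nwl + 1.5 R_nwt = 162.2 kip.
R_n = max = 162.2 kip [governs: (ii)]; φR_n = 121.7 kip.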